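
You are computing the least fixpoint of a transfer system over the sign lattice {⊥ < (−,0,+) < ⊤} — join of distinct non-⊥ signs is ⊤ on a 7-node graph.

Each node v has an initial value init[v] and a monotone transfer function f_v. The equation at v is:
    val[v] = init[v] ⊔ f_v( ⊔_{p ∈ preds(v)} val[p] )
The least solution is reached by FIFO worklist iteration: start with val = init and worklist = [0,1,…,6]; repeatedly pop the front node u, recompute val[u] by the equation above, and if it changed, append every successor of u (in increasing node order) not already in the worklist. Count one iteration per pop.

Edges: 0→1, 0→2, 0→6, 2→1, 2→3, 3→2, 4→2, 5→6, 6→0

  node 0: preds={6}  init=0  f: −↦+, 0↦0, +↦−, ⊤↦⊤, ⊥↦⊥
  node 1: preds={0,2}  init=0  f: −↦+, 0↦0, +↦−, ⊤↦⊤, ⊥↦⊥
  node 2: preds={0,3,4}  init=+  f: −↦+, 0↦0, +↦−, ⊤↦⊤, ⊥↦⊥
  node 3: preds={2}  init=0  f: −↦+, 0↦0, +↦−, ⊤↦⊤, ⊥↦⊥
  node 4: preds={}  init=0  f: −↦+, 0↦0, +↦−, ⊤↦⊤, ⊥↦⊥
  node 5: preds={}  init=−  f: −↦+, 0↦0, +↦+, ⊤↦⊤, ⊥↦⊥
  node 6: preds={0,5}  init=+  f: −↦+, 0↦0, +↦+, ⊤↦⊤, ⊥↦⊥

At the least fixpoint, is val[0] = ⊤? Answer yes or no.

yes

Iteration log — 10 steps:
  step 1. node 0  ⊔preds=+  new=⊤  old=0  +wl: 
  step 2. node 1  ⊔preds=⊤  new=⊤  old=0  +wl: 
  step 3. node 2  ⊔preds=⊤  new=⊤  old=+  +wl: 1
  step 4. node 3  ⊔preds=⊤  new=⊤  old=0  +wl: 2
  step 5. node 4  ⊔preds=⊥  new=0  stable
  step 6. node 5  ⊔preds=⊥  new=−  stable
  step 7. node 6  ⊔preds=⊤  new=⊤  old=+  +wl: 0
  step 8. node 1  ⊔preds=⊤  new=⊤  stable
  step 9. node 2  ⊔preds=⊤  new=⊤  stable
  step 10. node 0  ⊔preds=⊤  new=⊤  stable

Least fixpoint reached:
  node 0: ⊤
  node 1: ⊤
  node 2: ⊤
  node 3: ⊤
  node 4: 0
  node 5: −
  node 6: ⊤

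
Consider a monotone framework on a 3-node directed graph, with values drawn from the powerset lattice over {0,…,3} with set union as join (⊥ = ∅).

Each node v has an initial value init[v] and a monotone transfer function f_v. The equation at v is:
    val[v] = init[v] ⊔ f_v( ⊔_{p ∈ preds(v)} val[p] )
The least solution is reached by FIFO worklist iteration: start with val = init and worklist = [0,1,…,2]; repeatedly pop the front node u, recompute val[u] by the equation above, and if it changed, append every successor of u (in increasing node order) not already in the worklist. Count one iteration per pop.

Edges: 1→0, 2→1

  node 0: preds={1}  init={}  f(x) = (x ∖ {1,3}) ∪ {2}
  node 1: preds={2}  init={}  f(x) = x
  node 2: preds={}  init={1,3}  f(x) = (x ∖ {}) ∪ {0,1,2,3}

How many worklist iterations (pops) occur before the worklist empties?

Trace (6 dequeues):
  [1] u=0 | in {} | out {2} | prev {} | push {}
  [2] u=1 | in {1,3} | out {1,3} | prev {} | push {0}
  [3] u=2 | in {} | out {0,1,2,3} | prev {1,3} | push {1}
  [4] u=0 | in {1,3} | out {2} | ==
  [5] u=1 | in {0,1,2,3} | out {0,1,2,3} | prev {1,3} | push {0}
  [6] u=0 | in {0,1,2,3} | out {0,2} | prev {2} | push {}

Converged values:
  [0] {0,2}
  [1] {0,1,2,3}
  [2] {0,1,2,3}

6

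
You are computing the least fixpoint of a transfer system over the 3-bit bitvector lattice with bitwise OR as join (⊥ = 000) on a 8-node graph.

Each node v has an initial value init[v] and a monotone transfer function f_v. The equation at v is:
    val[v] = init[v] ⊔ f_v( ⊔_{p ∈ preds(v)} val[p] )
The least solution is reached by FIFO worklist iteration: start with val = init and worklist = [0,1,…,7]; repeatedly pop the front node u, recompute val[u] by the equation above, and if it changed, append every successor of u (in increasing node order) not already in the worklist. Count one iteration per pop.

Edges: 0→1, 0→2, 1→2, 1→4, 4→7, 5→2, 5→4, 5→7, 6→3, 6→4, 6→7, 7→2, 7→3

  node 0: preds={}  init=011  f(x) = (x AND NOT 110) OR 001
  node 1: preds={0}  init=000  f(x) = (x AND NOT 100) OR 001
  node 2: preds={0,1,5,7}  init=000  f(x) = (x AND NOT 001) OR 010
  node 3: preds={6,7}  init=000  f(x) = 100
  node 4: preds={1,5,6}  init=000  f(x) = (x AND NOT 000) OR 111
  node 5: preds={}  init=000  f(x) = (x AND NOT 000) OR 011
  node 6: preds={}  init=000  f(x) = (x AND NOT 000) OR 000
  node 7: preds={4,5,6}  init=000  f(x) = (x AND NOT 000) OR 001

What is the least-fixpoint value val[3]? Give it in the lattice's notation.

100

Trace (11 dequeues):
  [1] u=0 | in 000 | out 011 | ==
  [2] u=1 | in 011 | out 011 | prev 000 | push {}
  [3] u=2 | in 011 | out 010 | prev 000 | push {}
  [4] u=3 | in 000 | out 100 | prev 000 | push {}
  [5] u=4 | in 011 | out 111 | prev 000 | push {}
  [6] u=5 | in 000 | out 011 | prev 000 | push {2,4}
  [7] u=6 | in 000 | out 000 | ==
  [8] u=7 | in 111 | out 111 | prev 000 | push {3}
  [9] u=2 | in 111 | out 110 | prev 010 | push {}
  [10] u=4 | in 011 | out 111 | ==
  [11] u=3 | in 111 | out 100 | ==

Converged values:
  [0] 011
  [1] 011
  [2] 110
  [3] 100
  [4] 111
  [5] 011
  [6] 000
  [7] 111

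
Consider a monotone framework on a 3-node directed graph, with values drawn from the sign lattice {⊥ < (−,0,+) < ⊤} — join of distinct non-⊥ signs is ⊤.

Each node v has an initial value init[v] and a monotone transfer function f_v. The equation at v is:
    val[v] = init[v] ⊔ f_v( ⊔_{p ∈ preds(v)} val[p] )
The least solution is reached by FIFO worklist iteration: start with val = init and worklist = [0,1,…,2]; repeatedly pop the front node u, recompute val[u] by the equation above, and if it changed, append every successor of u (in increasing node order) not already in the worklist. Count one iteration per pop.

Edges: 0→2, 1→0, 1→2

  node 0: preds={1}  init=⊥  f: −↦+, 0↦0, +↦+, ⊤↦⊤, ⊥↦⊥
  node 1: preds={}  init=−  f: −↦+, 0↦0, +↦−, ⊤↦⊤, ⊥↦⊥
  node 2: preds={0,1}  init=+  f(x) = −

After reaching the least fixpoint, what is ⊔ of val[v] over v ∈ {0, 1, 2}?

Trace (3 dequeues):
  [1] u=0 | in − | out + | prev ⊥ | push {}
  [2] u=1 | in ⊥ | out − | ==
  [3] u=2 | in ⊤ | out ⊤ | prev + | push {}

Converged values:
  [0] +
  [1] −
  [2] ⊤

⊤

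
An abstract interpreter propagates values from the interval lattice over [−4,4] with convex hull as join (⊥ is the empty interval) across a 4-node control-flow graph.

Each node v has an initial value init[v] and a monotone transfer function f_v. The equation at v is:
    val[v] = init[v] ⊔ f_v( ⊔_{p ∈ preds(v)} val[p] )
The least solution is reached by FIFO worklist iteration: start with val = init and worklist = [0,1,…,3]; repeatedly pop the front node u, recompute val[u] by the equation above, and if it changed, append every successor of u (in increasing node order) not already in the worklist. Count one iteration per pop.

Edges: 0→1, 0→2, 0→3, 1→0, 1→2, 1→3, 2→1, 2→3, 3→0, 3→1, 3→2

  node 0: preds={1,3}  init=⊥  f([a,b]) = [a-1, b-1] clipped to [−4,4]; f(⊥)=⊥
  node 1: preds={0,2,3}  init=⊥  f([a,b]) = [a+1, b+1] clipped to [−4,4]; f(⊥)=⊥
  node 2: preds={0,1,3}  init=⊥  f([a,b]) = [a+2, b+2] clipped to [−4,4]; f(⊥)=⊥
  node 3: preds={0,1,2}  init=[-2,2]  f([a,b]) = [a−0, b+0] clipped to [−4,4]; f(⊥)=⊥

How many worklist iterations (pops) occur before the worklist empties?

Worklist (11 pops):
  #1 pop 0: in=[-2,2] → [-3,1] (was ⊥); enqueue []
  #2 pop 1: in=[-3,2] → [-2,3] (was ⊥); enqueue [0]
  #3 pop 2: in=[-3,3] → [-1,4] (was ⊥); enqueue [1]
  #4 pop 3: in=[-3,4] → [-3,4] (was [-2,2]); enqueue [2]
  #5 pop 0: in=[-3,4] → [-4,3] (was [-3,1]); enqueue [3]
  #6 pop 1: in=[-4,4] → [-3,4] (was [-2,3]); enqueue [0]
  #7 pop 2: in=[-4,4] → [-2,4] (was [-1,4]); enqueue [1]
  #8 pop 3: in=[-4,4] → [-4,4] (was [-3,4]); enqueue [2]
  #9 pop 0: in=[-4,4] → [-4,3] (no change)
  #10 pop 1: in=[-4,4] → [-3,4] (no change)
  #11 pop 2: in=[-4,4] → [-2,4] (no change)

Fixpoint:
  val[0] = [-4,3]
  val[1] = [-3,4]
  val[2] = [-2,4]
  val[3] = [-4,4]

11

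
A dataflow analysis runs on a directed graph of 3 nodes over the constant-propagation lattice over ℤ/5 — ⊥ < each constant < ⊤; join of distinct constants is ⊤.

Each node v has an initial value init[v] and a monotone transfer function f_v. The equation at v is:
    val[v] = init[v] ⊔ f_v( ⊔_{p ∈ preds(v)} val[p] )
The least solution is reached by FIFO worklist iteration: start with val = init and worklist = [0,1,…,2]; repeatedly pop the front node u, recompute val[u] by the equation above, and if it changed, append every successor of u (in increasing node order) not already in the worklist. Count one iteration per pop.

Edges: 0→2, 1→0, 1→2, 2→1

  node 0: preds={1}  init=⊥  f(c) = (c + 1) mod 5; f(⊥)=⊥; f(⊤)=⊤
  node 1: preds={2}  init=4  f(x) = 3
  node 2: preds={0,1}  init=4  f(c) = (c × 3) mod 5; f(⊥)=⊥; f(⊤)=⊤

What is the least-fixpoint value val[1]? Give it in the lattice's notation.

⊤

Trace (6 dequeues):
  [1] u=0 | in 4 | out 0 | prev ⊥ | push {}
  [2] u=1 | in 4 | out ⊤ | prev 4 | push {0}
  [3] u=2 | in ⊤ | out ⊤ | prev 4 | push {1}
  [4] u=0 | in ⊤ | out ⊤ | prev 0 | push {2}
  [5] u=1 | in ⊤ | out ⊤ | ==
  [6] u=2 | in ⊤ | out ⊤ | ==

Converged values:
  [0] ⊤
  [1] ⊤
  [2] ⊤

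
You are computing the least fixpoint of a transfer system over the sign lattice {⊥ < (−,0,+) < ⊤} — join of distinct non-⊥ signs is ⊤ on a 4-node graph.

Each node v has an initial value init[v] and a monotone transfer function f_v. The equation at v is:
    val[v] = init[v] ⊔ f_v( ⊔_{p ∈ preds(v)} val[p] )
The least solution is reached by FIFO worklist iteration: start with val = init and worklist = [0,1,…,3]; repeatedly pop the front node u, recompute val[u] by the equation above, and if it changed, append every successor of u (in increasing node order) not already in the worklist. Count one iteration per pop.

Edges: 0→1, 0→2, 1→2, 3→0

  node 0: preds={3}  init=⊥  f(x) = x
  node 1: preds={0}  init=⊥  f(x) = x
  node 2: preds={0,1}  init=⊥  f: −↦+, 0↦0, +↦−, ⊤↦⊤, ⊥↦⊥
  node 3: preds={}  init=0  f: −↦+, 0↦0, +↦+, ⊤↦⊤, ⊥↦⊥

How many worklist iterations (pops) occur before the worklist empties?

4

Worklist (4 pops):
  #1 pop 0: in=0 → 0 (was ⊥); enqueue []
  #2 pop 1: in=0 → 0 (was ⊥); enqueue []
  #3 pop 2: in=0 → 0 (was ⊥); enqueue []
  #4 pop 3: in=⊥ → 0 (no change)

Fixpoint:
  val[0] = 0
  val[1] = 0
  val[2] = 0
  val[3] = 0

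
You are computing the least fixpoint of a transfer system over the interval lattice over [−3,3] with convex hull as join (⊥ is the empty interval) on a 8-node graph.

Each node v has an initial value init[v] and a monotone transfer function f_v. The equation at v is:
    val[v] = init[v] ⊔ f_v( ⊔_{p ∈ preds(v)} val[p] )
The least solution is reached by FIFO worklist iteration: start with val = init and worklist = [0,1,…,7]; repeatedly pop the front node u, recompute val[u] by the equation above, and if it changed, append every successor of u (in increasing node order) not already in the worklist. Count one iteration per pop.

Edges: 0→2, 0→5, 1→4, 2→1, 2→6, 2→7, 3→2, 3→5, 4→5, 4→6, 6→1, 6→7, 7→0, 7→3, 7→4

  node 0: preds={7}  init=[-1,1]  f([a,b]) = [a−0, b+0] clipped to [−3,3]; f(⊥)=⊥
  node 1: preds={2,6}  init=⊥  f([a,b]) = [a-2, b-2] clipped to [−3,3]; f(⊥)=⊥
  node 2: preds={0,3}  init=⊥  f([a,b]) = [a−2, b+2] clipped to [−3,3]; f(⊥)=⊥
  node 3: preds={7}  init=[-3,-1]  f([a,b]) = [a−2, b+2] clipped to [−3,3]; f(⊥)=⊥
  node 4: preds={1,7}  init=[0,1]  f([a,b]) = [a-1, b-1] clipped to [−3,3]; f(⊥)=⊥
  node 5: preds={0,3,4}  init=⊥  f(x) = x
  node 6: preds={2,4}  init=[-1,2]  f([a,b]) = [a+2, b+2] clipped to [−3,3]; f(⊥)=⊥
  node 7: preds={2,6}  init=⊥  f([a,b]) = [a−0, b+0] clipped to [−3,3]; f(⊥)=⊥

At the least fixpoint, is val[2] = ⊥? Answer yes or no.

Trace (15 dequeues):
  [1] u=0 | in ⊥ | out [-1,1] | ==
  [2] u=1 | in [-1,2] | out [-3,0] | prev ⊥ | push {}
  [3] u=2 | in [-3,1] | out [-3,3] | prev ⊥ | push {1}
  [4] u=3 | in ⊥ | out [-3,-1] | ==
  [5] u=4 | in [-3,0] | out [-3,1] | prev [0,1] | push {}
  [6] u=5 | in [-3,1] | out [-3,1] | prev ⊥ | push {}
  [7] u=6 | in [-3,3] | out [-1,3] | prev [-1,2] | push {}
  [8] u=7 | in [-3,3] | out [-3,3] | prev ⊥ | push {0,3,4}
  [9] u=1 | in [-3,3] | out [-3,1] | prev [-3,0] | push {}
  [10] u=0 | in [-3,3] | out [-3,3] | prev [-1,1] | push {2,5}
  [11] u=3 | in [-3,3] | out [-3,3] | prev [-3,-1] | push {}
  [12] u=4 | in [-3,3] | out [-3,2] | prev [-3,1] | push {6}
  [13] u=2 | in [-3,3] | out [-3,3] | ==
  [14] u=5 | in [-3,3] | out [-3,3] | prev [-3,1] | push {}
  [15] u=6 | in [-3,3] | out [-1,3] | ==

Converged values:
  [0] [-3,3]
  [1] [-3,1]
  [2] [-3,3]
  [3] [-3,3]
  [4] [-3,2]
  [5] [-3,3]
  [6] [-1,3]
  [7] [-3,3]

no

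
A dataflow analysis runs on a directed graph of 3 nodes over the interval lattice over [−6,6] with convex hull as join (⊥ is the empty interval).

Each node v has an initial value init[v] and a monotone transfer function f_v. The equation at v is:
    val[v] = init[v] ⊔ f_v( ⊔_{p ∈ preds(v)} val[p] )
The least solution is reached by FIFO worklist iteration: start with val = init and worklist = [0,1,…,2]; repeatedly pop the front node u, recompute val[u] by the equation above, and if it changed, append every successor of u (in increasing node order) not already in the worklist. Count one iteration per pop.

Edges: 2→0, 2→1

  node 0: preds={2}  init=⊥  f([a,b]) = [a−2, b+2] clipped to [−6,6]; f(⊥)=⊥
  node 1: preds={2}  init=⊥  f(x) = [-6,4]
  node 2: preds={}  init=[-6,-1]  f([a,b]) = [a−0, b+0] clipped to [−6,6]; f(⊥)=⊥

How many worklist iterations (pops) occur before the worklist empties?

3

Worklist (3 pops):
  #1 pop 0: in=[-6,-1] → [-6,1] (was ⊥); enqueue []
  #2 pop 1: in=[-6,-1] → [-6,4] (was ⊥); enqueue []
  #3 pop 2: in=⊥ → [-6,-1] (no change)

Fixpoint:
  val[0] = [-6,1]
  val[1] = [-6,4]
  val[2] = [-6,-1]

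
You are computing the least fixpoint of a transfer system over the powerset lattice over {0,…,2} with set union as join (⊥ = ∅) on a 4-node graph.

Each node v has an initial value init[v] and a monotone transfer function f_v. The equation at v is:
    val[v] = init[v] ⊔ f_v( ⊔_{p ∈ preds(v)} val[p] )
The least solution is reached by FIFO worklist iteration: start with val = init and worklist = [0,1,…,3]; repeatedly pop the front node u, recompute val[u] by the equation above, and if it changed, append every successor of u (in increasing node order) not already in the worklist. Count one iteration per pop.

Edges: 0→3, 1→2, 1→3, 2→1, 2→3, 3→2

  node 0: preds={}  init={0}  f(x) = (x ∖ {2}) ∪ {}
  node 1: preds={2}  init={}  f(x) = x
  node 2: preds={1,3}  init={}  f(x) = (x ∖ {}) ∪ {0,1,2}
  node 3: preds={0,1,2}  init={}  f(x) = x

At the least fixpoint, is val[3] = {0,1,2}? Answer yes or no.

yes

Iteration log — 7 steps:
  step 1. node 0  ⊔preds={}  new={0}  stable
  step 2. node 1  ⊔preds={}  new={}  stable
  step 3. node 2  ⊔preds={}  new={0,1,2}  old={}  +wl: 1
  step 4. node 3  ⊔preds={0,1,2}  new={0,1,2}  old={}  +wl: 2
  step 5. node 1  ⊔preds={0,1,2}  new={0,1,2}  old={}  +wl: 3
  step 6. node 2  ⊔preds={0,1,2}  new={0,1,2}  stable
  step 7. node 3  ⊔preds={0,1,2}  new={0,1,2}  stable

Least fixpoint reached:
  node 0: {0}
  node 1: {0,1,2}
  node 2: {0,1,2}
  node 3: {0,1,2}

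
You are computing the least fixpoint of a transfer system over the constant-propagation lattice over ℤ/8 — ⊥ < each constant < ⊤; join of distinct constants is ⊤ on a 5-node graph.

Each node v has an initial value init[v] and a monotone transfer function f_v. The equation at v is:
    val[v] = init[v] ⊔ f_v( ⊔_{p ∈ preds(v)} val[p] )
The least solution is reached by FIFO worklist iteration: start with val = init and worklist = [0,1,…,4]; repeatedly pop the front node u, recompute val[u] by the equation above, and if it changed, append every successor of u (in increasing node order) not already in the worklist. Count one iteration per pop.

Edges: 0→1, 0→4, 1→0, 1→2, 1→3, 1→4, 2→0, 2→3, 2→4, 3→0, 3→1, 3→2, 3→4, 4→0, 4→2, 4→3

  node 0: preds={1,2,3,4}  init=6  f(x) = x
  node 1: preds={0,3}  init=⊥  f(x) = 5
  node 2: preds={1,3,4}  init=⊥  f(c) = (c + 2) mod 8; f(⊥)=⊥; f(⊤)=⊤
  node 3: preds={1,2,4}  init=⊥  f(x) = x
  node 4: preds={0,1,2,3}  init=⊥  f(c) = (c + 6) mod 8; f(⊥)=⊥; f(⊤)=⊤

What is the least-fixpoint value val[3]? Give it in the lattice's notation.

Iteration log — 11 steps:
  step 1. node 0  ⊔preds=⊥  new=6  stable
  step 2. node 1  ⊔preds=6  new=5  old=⊥  +wl: 0
  step 3. node 2  ⊔preds=5  new=7  old=⊥  +wl: 
  step 4. node 3  ⊔preds=⊤  new=⊤  old=⊥  +wl: 1,2
  step 5. node 4  ⊔preds=⊤  new=⊤  old=⊥  +wl: 3
  step 6. node 0  ⊔preds=⊤  new=⊤  old=6  +wl: 4
  step 7. node 1  ⊔preds=⊤  new=5  stable
  step 8. node 2  ⊔preds=⊤  new=⊤  old=7  +wl: 0
  step 9. node 3  ⊔preds=⊤  new=⊤  stable
  step 10. node 4  ⊔preds=⊤  new=⊤  stable
  step 11. node 0  ⊔preds=⊤  new=⊤  stable

Least fixpoint reached:
  node 0: ⊤
  node 1: 5
  node 2: ⊤
  node 3: ⊤
  node 4: ⊤

⊤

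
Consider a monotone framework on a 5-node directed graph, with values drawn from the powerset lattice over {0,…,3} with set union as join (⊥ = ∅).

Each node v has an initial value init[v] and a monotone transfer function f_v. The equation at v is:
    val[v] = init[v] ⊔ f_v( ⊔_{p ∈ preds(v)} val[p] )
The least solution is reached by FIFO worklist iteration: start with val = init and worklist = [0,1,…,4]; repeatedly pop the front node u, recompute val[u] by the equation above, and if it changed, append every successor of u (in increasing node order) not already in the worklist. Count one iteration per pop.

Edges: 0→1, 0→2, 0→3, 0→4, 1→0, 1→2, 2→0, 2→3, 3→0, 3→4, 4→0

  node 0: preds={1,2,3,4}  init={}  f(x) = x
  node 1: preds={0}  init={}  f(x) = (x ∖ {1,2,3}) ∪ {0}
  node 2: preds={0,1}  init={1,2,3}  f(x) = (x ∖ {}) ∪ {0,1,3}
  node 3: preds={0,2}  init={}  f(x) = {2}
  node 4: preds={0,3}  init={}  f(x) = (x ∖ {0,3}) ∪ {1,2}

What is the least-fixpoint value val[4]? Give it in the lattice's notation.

Trace (10 dequeues):
  [1] u=0 | in {1,2,3} | out {1,2,3} | prev {} | push {}
  [2] u=1 | in {1,2,3} | out {0} | prev {} | push {0}
  [3] u=2 | in {0,1,2,3} | out {0,1,2,3} | prev {1,2,3} | push {}
  [4] u=3 | in {0,1,2,3} | out {2} | prev {} | push {}
  [5] u=4 | in {1,2,3} | out {1,2} | prev {} | push {}
  [6] u=0 | in {0,1,2,3} | out {0,1,2,3} | prev {1,2,3} | push {1,2,3,4}
  [7] u=1 | in {0,1,2,3} | out {0} | ==
  [8] u=2 | in {0,1,2,3} | out {0,1,2,3} | ==
  [9] u=3 | in {0,1,2,3} | out {2} | ==
  [10] u=4 | in {0,1,2,3} | out {1,2} | ==

Converged values:
  [0] {0,1,2,3}
  [1] {0}
  [2] {0,1,2,3}
  [3] {2}
  [4] {1,2}

{1,2}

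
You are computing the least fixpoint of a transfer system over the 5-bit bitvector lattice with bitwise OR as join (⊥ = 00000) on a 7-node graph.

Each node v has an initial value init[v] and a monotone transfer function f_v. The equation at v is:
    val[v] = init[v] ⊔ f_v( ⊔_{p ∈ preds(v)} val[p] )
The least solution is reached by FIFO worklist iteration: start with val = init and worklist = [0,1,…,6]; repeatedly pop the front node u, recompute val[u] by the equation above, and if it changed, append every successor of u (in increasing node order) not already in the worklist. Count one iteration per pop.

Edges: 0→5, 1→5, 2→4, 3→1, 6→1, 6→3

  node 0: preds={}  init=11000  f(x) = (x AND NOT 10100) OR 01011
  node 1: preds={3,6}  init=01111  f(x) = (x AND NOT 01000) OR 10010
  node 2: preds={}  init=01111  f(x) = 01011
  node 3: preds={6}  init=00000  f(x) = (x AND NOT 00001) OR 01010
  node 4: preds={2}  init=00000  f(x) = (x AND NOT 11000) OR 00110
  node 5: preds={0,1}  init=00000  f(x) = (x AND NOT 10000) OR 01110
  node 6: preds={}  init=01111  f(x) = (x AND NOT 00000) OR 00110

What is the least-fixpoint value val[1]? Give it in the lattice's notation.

Trace (8 dequeues):
  [1] u=0 | in 00000 | out 11011 | prev 11000 | push {}
  [2] u=1 | in 01111 | out 11111 | prev 01111 | push {}
  [3] u=2 | in 00000 | out 01111 | ==
  [4] u=3 | in 01111 | out 01110 | prev 00000 | push {1}
  [5] u=4 | in 01111 | out 00111 | prev 00000 | push {}
  [6] u=5 | in 11111 | out 01111 | prev 00000 | push {}
  [7] u=6 | in 00000 | out 01111 | ==
  [8] u=1 | in 01111 | out 11111 | ==

Converged values:
  [0] 11011
  [1] 11111
  [2] 01111
  [3] 01110
  [4] 00111
  [5] 01111
  [6] 01111

11111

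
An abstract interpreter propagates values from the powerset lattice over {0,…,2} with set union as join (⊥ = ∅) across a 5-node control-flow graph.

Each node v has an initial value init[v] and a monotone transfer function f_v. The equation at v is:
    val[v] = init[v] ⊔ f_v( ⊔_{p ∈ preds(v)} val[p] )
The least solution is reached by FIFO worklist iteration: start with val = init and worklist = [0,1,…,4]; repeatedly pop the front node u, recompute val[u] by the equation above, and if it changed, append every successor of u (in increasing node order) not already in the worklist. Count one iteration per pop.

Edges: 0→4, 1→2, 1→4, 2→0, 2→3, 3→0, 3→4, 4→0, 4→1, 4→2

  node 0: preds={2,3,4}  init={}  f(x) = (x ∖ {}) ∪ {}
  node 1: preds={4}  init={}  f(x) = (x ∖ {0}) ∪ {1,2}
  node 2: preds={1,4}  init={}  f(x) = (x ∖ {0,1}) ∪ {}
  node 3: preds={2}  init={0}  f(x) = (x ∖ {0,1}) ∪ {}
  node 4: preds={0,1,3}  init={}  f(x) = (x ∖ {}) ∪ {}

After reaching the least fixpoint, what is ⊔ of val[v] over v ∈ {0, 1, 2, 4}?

{0,1,2}

Trace (9 dequeues):
  [1] u=0 | in {0} | out {0} | prev {} | push {}
  [2] u=1 | in {} | out {1,2} | prev {} | push {}
  [3] u=2 | in {1,2} | out {2} | prev {} | push {0}
  [4] u=3 | in {2} | out {0,2} | prev {0} | push {}
  [5] u=4 | in {0,1,2} | out {0,1,2} | prev {} | push {1,2}
  [6] u=0 | in {0,1,2} | out {0,1,2} | prev {0} | push {4}
  [7] u=1 | in {0,1,2} | out {1,2} | ==
  [8] u=2 | in {0,1,2} | out {2} | ==
  [9] u=4 | in {0,1,2} | out {0,1,2} | ==

Converged values:
  [0] {0,1,2}
  [1] {1,2}
  [2] {2}
  [3] {0,2}
  [4] {0,1,2}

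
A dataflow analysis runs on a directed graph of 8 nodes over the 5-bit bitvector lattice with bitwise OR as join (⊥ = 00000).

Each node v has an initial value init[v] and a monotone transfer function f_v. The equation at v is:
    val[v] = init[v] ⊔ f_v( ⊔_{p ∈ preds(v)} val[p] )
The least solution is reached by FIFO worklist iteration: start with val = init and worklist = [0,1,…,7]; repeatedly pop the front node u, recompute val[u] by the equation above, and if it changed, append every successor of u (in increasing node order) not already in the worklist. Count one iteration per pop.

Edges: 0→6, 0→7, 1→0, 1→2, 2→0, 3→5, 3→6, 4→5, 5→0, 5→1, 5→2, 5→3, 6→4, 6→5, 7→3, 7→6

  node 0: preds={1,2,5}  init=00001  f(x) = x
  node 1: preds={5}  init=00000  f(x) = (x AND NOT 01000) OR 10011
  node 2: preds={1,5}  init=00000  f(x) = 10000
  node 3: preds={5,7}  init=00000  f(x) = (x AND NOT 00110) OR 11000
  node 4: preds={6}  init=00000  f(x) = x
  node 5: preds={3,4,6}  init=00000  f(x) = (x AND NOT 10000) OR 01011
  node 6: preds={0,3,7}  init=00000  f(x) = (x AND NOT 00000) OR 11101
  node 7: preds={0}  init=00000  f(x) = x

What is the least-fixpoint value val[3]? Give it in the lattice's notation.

Trace (27 dequeues):
  [1] u=0 | in 00000 | out 00001 | ==
  [2] u=1 | in 00000 | out 10011 | prev 00000 | push {0}
  [3] u=2 | in 10011 | out 10000 | prev 00000 | push {}
  [4] u=3 | in 00000 | out 11000 | prev 00000 | push {}
  [5] u=4 | in 00000 | out 00000 | ==
  [6] u=5 | in 11000 | out 01011 | prev 00000 | push {1,2,3}
  [7] u=6 | in 11001 | out 11101 | prev 00000 | push {4,5}
  [8] u=7 | in 00001 | out 00001 | prev 00000 | push {6}
  [9] u=0 | in 11011 | out 11011 | prev 00001 | push {7}
  [10] u=1 | in 01011 | out 10011 | ==
  [11] u=2 | in 11011 | out 10000 | ==
  [12] u=3 | in 01011 | out 11001 | prev 11000 | push {}
  [13] u=4 | in 11101 | out 11101 | prev 00000 | push {}
  [14] u=5 | in 11101 | out 01111 | prev 01011 | push {0,1,2,3}
  [15] u=6 | in 11011 | out 11111 | prev 11101 | push {4,5}
  [16] u=7 | in 11011 | out 11011 | prev 00001 | push {6}
  [17] u=0 | in 11111 | out 11111 | prev 11011 | push {7}
  [18] u=1 | in 01111 | out 10111 | prev 10011 | push {0}
  [19] u=2 | in 11111 | out 10000 | ==
  [20] u=3 | in 11111 | out 11001 | ==
  [21] u=4 | in 11111 | out 11111 | prev 11101 | push {}
  [22] u=5 | in 11111 | out 01111 | ==
  [23] u=6 | in 11111 | out 11111 | ==
  [24] u=7 | in 11111 | out 11111 | prev 11011 | push {3,6}
  [25] u=0 | in 11111 | out 11111 | ==
  [26] u=3 | in 11111 | out 11001 | ==
  [27] u=6 | in 11111 | out 11111 | ==

Converged values:
  [0] 11111
  [1] 10111
  [2] 10000
  [3] 11001
  [4] 11111
  [5] 01111
  [6] 11111
  [7] 11111

11001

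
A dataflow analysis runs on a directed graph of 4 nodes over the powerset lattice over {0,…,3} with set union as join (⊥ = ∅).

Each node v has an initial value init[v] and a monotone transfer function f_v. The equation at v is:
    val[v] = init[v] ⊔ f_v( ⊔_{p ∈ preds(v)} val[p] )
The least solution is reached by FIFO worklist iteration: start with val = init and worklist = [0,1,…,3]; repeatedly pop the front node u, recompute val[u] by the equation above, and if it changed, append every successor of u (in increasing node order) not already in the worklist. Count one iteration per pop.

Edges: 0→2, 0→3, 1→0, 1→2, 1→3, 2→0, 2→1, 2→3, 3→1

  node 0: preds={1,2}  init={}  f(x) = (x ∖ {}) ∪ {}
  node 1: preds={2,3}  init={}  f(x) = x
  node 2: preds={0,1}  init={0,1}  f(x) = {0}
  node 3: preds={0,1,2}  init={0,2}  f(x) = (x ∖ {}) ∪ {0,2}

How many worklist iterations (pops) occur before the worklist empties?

Iteration log — 8 steps:
  step 1. node 0  ⊔preds={0,1}  new={0,1}  old={}  +wl: 
  step 2. node 1  ⊔preds={0,1,2}  new={0,1,2}  old={}  +wl: 0
  step 3. node 2  ⊔preds={0,1,2}  new={0,1}  stable
  step 4. node 3  ⊔preds={0,1,2}  new={0,1,2}  old={0,2}  +wl: 1
  step 5. node 0  ⊔preds={0,1,2}  new={0,1,2}  old={0,1}  +wl: 2,3
  step 6. node 1  ⊔preds={0,1,2}  new={0,1,2}  stable
  step 7. node 2  ⊔preds={0,1,2}  new={0,1}  stable
  step 8. node 3  ⊔preds={0,1,2}  new={0,1,2}  stable

Least fixpoint reached:
  node 0: {0,1,2}
  node 1: {0,1,2}
  node 2: {0,1}
  node 3: {0,1,2}

8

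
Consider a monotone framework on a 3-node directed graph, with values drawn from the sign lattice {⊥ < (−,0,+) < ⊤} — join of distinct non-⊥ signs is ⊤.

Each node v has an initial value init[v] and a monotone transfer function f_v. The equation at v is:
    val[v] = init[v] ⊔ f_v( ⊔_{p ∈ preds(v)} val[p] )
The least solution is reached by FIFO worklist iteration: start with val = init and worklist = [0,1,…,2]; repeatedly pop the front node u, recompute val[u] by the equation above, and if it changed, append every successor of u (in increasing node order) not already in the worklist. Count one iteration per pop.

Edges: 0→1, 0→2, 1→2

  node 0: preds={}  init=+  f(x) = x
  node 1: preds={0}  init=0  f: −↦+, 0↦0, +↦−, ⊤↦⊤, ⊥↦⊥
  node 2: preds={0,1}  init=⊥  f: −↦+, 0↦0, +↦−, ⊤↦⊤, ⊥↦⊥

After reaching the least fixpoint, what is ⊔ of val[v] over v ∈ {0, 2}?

Iteration log — 3 steps:
  step 1. node 0  ⊔preds=⊥  new=+  stable
  step 2. node 1  ⊔preds=+  new=⊤  old=0  +wl: 
  step 3. node 2  ⊔preds=⊤  new=⊤  old=⊥  +wl: 

Least fixpoint reached:
  node 0: +
  node 1: ⊤
  node 2: ⊤

⊤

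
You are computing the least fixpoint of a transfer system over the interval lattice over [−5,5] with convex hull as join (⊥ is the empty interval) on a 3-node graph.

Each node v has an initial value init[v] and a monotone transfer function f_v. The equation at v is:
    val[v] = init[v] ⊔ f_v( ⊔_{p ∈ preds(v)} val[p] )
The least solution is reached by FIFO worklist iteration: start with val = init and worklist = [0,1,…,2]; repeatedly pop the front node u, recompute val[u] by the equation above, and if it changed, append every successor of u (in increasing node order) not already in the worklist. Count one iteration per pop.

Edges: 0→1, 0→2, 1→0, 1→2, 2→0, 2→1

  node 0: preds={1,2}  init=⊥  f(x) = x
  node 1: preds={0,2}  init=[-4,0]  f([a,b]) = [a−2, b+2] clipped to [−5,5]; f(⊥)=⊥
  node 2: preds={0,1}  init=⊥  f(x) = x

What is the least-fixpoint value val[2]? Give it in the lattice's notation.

Trace (12 dequeues):
  [1] u=0 | in [-4,0] | out [-4,0] | prev ⊥ | push {}
  [2] u=1 | in [-4,0] | out [-5,2] | prev [-4,0] | push {0}
  [3] u=2 | in [-5,2] | out [-5,2] | prev ⊥ | push {1}
  [4] u=0 | in [-5,2] | out [-5,2] | prev [-4,0] | push {2}
  [5] u=1 | in [-5,2] | out [-5,4] | prev [-5,2] | push {0}
  [6] u=2 | in [-5,4] | out [-5,4] | prev [-5,2] | push {1}
  [7] u=0 | in [-5,4] | out [-5,4] | prev [-5,2] | push {2}
  [8] u=1 | in [-5,4] | out [-5,5] | prev [-5,4] | push {0}
  [9] u=2 | in [-5,5] | out [-5,5] | prev [-5,4] | push {1}
  [10] u=0 | in [-5,5] | out [-5,5] | prev [-5,4] | push {2}
  [11] u=1 | in [-5,5] | out [-5,5] | ==
  [12] u=2 | in [-5,5] | out [-5,5] | ==

Converged values:
  [0] [-5,5]
  [1] [-5,5]
  [2] [-5,5]

[-5,5]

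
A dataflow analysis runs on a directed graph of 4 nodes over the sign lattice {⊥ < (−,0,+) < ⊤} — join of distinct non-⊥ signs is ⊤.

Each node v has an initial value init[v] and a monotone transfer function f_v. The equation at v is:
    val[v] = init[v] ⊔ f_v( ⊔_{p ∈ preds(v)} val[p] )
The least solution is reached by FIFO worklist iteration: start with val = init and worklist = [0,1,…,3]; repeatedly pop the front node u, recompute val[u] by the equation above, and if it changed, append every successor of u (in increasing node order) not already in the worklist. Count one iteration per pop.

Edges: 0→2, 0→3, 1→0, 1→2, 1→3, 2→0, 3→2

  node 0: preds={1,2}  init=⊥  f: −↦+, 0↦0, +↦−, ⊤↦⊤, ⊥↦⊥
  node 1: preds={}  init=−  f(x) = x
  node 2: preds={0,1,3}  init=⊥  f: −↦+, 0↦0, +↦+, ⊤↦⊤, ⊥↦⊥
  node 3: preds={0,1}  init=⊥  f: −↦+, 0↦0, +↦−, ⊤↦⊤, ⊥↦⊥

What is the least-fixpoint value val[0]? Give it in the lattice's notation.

⊤

Worklist (7 pops):
  #1 pop 0: in=− → + (was ⊥); enqueue []
  #2 pop 1: in=⊥ → − (no change)
  #3 pop 2: in=⊤ → ⊤ (was ⊥); enqueue [0]
  #4 pop 3: in=⊤ → ⊤ (was ⊥); enqueue [2]
  #5 pop 0: in=⊤ → ⊤ (was +); enqueue [3]
  #6 pop 2: in=⊤ → ⊤ (no change)
  #7 pop 3: in=⊤ → ⊤ (no change)

Fixpoint:
  val[0] = ⊤
  val[1] = −
  val[2] = ⊤
  val[3] = ⊤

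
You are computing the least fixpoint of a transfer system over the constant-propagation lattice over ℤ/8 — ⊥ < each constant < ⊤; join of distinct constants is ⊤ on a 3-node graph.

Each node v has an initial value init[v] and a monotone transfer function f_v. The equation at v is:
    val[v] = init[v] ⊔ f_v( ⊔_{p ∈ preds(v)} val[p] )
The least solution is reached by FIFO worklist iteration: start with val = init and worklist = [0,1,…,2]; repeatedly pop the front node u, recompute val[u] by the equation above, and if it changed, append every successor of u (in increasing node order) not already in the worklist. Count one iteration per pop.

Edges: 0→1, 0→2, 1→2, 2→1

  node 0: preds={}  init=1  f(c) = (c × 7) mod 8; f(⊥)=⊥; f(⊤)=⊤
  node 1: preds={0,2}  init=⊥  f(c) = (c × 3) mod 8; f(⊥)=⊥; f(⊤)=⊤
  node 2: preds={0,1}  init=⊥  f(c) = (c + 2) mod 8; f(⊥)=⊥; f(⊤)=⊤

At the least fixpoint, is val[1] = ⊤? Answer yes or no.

yes

Trace (5 dequeues):
  [1] u=0 | in ⊥ | out 1 | ==
  [2] u=1 | in 1 | out 3 | prev ⊥ | push {}
  [3] u=2 | in ⊤ | out ⊤ | prev ⊥ | push {1}
  [4] u=1 | in ⊤ | out ⊤ | prev 3 | push {2}
  [5] u=2 | in ⊤ | out ⊤ | ==

Converged values:
  [0] 1
  [1] ⊤
  [2] ⊤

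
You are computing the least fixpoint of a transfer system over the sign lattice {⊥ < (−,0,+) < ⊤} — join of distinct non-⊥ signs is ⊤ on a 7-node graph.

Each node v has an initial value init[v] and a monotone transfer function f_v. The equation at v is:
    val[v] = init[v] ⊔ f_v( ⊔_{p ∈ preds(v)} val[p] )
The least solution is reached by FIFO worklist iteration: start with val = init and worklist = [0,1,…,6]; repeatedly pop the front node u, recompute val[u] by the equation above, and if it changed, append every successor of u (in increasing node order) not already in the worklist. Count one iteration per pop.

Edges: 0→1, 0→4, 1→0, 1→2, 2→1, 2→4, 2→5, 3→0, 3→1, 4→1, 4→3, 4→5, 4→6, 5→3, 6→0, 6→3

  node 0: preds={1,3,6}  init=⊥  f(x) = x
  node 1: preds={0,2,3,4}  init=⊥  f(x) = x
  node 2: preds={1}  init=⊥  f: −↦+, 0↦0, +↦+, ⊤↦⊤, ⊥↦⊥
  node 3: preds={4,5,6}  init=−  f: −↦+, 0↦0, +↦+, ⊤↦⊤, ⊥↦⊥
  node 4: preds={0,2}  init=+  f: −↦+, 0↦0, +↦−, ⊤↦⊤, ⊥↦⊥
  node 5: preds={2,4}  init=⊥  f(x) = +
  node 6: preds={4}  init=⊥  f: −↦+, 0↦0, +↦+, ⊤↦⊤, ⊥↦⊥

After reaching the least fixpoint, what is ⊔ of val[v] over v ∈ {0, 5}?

⊤

Worklist (11 pops):
  #1 pop 0: in=− → − (was ⊥); enqueue []
  #2 pop 1: in=⊤ → ⊤ (was ⊥); enqueue [0]
  #3 pop 2: in=⊤ → ⊤ (was ⊥); enqueue [1]
  #4 pop 3: in=+ → ⊤ (was −); enqueue []
  #5 pop 4: in=⊤ → ⊤ (was +); enqueue [3]
  #6 pop 5: in=⊤ → + (was ⊥); enqueue []
  #7 pop 6: in=⊤ → ⊤ (was ⊥); enqueue []
  #8 pop 0: in=⊤ → ⊤ (was −); enqueue [4]
  #9 pop 1: in=⊤ → ⊤ (no change)
  #10 pop 3: in=⊤ → ⊤ (no change)
  #11 pop 4: in=⊤ → ⊤ (no change)

Fixpoint:
  val[0] = ⊤
  val[1] = ⊤
  val[2] = ⊤
  val[3] = ⊤
  val[4] = ⊤
  val[5] = +
  val[6] = ⊤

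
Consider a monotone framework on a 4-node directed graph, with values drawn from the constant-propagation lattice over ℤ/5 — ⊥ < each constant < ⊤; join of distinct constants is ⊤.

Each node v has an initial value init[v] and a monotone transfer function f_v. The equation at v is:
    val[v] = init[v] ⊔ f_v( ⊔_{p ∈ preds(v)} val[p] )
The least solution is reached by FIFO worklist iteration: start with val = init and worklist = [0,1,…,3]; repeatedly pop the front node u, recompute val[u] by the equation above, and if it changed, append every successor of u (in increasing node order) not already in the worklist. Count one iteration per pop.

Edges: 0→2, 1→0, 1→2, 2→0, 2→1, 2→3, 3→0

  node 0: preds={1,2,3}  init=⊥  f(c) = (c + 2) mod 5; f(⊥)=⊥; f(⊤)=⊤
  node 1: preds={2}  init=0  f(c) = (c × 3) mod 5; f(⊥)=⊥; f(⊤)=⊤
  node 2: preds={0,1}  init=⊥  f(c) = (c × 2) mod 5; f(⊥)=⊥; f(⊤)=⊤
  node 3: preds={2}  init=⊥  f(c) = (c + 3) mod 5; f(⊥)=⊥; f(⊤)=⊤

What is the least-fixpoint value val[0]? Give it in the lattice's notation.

⊤

Worklist (8 pops):
  #1 pop 0: in=0 → 2 (was ⊥); enqueue []
  #2 pop 1: in=⊥ → 0 (no change)
  #3 pop 2: in=⊤ → ⊤ (was ⊥); enqueue [0,1]
  #4 pop 3: in=⊤ → ⊤ (was ⊥); enqueue []
  #5 pop 0: in=⊤ → ⊤ (was 2); enqueue [2]
  #6 pop 1: in=⊤ → ⊤ (was 0); enqueue [0]
  #7 pop 2: in=⊤ → ⊤ (no change)
  #8 pop 0: in=⊤ → ⊤ (no change)

Fixpoint:
  val[0] = ⊤
  val[1] = ⊤
  val[2] = ⊤
  val[3] = ⊤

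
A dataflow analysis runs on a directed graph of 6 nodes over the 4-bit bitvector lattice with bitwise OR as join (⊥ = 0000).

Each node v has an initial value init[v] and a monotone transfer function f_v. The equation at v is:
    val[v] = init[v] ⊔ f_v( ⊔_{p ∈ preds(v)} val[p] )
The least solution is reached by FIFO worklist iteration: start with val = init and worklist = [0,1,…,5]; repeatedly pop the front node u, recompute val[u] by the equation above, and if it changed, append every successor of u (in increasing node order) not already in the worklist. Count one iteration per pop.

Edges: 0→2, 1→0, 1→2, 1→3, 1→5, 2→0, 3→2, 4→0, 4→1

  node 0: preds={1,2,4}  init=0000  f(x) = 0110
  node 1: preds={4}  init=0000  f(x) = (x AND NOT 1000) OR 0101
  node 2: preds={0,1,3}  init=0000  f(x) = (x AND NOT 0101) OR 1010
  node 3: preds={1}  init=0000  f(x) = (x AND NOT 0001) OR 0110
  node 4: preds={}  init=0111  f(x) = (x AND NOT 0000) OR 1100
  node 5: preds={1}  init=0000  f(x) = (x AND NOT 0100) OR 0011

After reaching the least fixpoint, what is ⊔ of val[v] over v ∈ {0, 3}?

Iteration log — 9 steps:
  step 1. node 0  ⊔preds=0111  new=0110  old=0000  +wl: 
  step 2. node 1  ⊔preds=0111  new=0111  old=0000  +wl: 0
  step 3. node 2  ⊔preds=0111  new=1010  old=0000  +wl: 
  step 4. node 3  ⊔preds=0111  new=0110  old=0000  +wl: 2
  step 5. node 4  ⊔preds=0000  new=1111  old=0111  +wl: 1
  step 6. node 5  ⊔preds=0111  new=0011  old=0000  +wl: 
  step 7. node 0  ⊔preds=1111  new=0110  stable
  step 8. node 2  ⊔preds=0111  new=1010  stable
  step 9. node 1  ⊔preds=1111  new=0111  stable

Least fixpoint reached:
  node 0: 0110
  node 1: 0111
  node 2: 1010
  node 3: 0110
  node 4: 1111
  node 5: 0011

0110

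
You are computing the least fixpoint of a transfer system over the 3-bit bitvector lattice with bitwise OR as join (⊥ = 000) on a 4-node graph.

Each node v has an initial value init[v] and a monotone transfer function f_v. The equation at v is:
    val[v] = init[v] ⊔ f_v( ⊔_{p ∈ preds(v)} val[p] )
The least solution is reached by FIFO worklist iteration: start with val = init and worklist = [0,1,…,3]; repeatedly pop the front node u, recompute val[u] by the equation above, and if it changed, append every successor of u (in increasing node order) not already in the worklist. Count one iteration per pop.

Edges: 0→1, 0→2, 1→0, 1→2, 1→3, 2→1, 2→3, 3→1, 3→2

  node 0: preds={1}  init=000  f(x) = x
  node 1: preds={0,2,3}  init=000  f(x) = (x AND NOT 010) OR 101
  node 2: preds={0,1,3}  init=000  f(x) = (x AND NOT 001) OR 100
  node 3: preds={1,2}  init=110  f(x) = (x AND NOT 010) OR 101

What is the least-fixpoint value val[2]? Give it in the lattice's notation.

110

Trace (7 dequeues):
  [1] u=0 | in 000 | out 000 | ==
  [2] u=1 | in 110 | out 101 | prev 000 | push {0}
  [3] u=2 | in 111 | out 110 | prev 000 | push {1}
  [4] u=3 | in 111 | out 111 | prev 110 | push {2}
  [5] u=0 | in 101 | out 101 | prev 000 | push {}
  [6] u=1 | in 111 | out 101 | ==
  [7] u=2 | in 111 | out 110 | ==

Converged values:
  [0] 101
  [1] 101
  [2] 110
  [3] 111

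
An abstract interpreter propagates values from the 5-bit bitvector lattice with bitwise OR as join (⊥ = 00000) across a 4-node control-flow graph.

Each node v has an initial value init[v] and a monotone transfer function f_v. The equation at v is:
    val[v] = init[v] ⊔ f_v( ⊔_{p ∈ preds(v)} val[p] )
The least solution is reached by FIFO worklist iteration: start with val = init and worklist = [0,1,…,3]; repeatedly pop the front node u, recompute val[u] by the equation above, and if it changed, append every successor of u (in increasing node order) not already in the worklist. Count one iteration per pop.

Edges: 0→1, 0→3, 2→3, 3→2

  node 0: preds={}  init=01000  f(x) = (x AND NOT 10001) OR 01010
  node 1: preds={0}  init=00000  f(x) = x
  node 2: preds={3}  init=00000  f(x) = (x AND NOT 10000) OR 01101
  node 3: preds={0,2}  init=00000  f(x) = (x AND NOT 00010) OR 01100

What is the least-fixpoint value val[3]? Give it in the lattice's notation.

Iteration log — 5 steps:
  step 1. node 0  ⊔preds=00000  new=01010  old=01000  +wl: 
  step 2. node 1  ⊔preds=01010  new=01010  old=00000  +wl: 
  step 3. node 2  ⊔preds=00000  new=01101  old=00000  +wl: 
  step 4. node 3  ⊔preds=01111  new=01101  old=00000  +wl: 2
  step 5. node 2  ⊔preds=01101  new=01101  stable

Least fixpoint reached:
  node 0: 01010
  node 1: 01010
  node 2: 01101
  node 3: 01101

01101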